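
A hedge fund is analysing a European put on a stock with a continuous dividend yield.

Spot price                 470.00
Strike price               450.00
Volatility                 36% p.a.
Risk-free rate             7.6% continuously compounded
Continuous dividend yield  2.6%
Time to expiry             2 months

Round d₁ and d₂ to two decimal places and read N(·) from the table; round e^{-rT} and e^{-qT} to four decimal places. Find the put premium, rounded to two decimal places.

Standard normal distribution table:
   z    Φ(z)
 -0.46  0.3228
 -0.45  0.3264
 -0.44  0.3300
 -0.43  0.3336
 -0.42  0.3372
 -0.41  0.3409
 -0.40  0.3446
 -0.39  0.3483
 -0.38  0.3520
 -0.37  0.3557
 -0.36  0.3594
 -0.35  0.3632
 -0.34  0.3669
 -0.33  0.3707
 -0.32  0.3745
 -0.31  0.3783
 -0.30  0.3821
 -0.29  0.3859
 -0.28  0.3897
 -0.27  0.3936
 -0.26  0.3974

17.04

σ√T = 0.36 × 0.4082 = 0.1470
d₁ = [ln(470/450) + (0.076 − 0.026 + ½·0.36²)·0.1667] / (σ√T) = (0.0435 + 0.0191) / 0.1470 = 0.4261 → 0.43
d₂ = 0.4261 − 0.1470 = 0.2791 → 0.28
e^(−qT) = e^(−0.026·0.1667) = 0.9957;  e^(−rT) = e^(−0.076·0.1667) = 0.9874
N(−d₂) = N(-0.28) = 0.3897;  N(−d₁) = N(-0.43) = 0.3336
P = 450·0.9874·0.3897 − 470·0.9957·0.3336 = 173.1554 − 156.1178 = 17.0376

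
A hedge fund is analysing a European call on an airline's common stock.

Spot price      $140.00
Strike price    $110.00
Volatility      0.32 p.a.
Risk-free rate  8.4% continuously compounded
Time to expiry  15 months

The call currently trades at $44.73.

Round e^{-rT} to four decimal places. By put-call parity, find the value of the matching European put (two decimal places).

exp(−rT) = exp(−0.084·1.25) = 0.9003
Put-call parity: C − P = S − K·e^(−rT) = 140 − 110·0.9003 = 140 − 99.0330 = 40.9670
P = C − (C − P) = 44.73 − (40.9670) = 3.7630

$3.76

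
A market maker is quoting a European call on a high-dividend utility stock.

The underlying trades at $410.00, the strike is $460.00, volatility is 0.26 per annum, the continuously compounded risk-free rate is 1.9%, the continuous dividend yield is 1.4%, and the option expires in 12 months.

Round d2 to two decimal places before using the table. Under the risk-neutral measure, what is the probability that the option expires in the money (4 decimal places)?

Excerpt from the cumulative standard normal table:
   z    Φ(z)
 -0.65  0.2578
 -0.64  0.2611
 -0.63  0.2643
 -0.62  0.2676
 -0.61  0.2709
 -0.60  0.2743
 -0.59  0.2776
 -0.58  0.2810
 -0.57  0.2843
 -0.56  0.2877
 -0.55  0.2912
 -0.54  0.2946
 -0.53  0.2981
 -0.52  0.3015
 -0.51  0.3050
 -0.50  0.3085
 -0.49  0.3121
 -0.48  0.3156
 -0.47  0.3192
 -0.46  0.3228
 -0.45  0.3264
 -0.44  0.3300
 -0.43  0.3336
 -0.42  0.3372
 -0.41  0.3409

0.2912

σ√T = 0.26·√1 = 0.2600
d₁ = [ln(410/460) + (0.019 − 0.014 + 0.26²/2)·1] / 0.2600 = [-0.1151 + 0.0388] / 0.2600 = -0.2933 which rounds to -0.29
d₂ = d₁ − σ√T = -0.2933 − 0.2600 = -0.5533 which rounds to -0.55
Risk-neutral Pr[S_T > K] = N(d₂) = N(-0.55) = 0.2912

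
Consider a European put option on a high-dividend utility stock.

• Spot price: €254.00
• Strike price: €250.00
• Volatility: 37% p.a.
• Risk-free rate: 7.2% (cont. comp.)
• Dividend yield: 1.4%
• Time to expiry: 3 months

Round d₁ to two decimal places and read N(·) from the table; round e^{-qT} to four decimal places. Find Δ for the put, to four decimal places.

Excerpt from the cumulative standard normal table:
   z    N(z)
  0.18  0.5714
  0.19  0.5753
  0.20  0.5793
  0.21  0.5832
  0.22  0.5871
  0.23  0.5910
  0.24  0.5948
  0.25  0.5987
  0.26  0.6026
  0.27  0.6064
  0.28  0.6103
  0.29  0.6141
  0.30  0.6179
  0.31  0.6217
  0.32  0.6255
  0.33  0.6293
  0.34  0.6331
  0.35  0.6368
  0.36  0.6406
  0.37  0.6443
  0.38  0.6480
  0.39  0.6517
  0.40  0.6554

-0.3960

σ√T = 0.37·√0.25 = 0.1850
d₁ = [ln(254/250) + (0.072 − 0.014 + 0.37²/2)·0.25] / 0.1850 = [0.0159 + 0.0316] / 0.1850 = 0.2567 ≈ 0.26
N(d₁) = N(0.26) = 0.6026
Δ_put = exp(−qT)·(N(d₁) − 1) = 0.9965·(0.6026 − 1) = -0.3960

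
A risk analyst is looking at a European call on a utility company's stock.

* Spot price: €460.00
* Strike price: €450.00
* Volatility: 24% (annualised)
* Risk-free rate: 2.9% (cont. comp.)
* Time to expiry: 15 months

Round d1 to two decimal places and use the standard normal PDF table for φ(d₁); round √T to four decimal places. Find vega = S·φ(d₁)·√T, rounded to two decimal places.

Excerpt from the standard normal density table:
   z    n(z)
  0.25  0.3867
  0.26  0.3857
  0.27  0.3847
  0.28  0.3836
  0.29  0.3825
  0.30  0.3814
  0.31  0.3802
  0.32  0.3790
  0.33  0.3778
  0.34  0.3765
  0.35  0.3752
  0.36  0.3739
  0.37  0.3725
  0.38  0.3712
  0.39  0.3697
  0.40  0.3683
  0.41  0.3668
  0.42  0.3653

σ√T = 0.24 × 1.1180 = 0.2683
ln(S/K) + (r + σ²/2)T = ln(460/450) + (0.029 + 0.24²/2)·1.25 = 0.0220 + 0.0723 = 0.0942
d₁ = 0.0942 / 0.2683 = 0.3512 ≈ 0.35
√T = √1.25 = 1.1180
φ(d₁) = φ(0.35) = 0.3752
vega = S·φ(d₁)·√T = 460·0.3752·1.1180 = 192.9579

192.96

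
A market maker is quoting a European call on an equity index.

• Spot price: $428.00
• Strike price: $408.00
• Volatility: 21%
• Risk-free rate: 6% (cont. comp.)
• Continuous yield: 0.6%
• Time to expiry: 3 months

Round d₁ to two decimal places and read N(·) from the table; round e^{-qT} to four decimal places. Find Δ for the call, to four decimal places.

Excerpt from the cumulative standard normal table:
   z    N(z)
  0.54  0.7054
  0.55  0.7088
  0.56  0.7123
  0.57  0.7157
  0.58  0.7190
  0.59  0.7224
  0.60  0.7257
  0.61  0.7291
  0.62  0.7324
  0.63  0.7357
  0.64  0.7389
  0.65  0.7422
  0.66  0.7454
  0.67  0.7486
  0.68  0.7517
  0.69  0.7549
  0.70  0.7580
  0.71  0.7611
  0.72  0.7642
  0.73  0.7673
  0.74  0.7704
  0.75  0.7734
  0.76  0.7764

0.7378

T = 0.25;  σ√T = 0.1050
d₁ = [ln(428/408) + (0.06 − 0.006 + 0.21²/2)·0.25] / 0.1050 = [0.0479 + 0.0190] / 0.1050 = 0.6368 ≈ 0.64
N(d₁) = N(0.64) = 0.7389
Δ_call = exp(−qT)·N(d₁) = 0.9985·0.7389 = 0.7378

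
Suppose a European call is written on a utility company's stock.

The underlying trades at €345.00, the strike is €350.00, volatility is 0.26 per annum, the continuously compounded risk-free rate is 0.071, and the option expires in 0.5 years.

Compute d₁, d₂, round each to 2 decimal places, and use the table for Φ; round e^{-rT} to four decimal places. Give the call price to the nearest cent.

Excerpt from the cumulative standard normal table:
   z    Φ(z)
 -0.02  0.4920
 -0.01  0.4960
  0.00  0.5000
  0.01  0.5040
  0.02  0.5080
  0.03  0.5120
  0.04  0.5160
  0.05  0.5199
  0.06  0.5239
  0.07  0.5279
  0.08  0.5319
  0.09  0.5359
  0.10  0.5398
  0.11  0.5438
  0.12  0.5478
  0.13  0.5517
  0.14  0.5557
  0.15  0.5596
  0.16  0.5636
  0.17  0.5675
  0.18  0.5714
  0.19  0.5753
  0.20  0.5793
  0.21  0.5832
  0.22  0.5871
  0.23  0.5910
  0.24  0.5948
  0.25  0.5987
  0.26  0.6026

€29.61

σ√T = 0.26 × 0.7071 = 0.1838
d₁ = [ln(345/350) + (0.071 + 0.26²/2)·0.5] / 0.1838 = [-0.0144 + 0.0524] / 0.1838 = 0.2068 → 0.21
d₂ = d₁ − σ√T = 0.2068 − 0.1838 = 0.0229 → 0.02
e^(−rT) = e^(−0.071·0.5) = 0.9651
N(d₁) = N(0.21) = 0.5832;  N(d₂) = N(0.02) = 0.5080
C = 345·0.5832 − 350·0.9651·0.5080 = 201.2040 − 171.5948 = 29.6092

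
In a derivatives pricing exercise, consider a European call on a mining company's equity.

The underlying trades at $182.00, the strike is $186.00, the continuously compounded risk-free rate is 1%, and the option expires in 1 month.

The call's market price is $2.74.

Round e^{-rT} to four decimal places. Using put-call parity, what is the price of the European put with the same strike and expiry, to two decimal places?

exp(−rT) = exp(−0.01·0.08333) = 0.9992
Put-call parity: C − P = S − K·e^(−rT) = 182 − 186·0.9992 = 182 − 185.8512 = -3.8512
P = C − (C − P) = 2.74 − (-3.8512) = 6.5912

$6.59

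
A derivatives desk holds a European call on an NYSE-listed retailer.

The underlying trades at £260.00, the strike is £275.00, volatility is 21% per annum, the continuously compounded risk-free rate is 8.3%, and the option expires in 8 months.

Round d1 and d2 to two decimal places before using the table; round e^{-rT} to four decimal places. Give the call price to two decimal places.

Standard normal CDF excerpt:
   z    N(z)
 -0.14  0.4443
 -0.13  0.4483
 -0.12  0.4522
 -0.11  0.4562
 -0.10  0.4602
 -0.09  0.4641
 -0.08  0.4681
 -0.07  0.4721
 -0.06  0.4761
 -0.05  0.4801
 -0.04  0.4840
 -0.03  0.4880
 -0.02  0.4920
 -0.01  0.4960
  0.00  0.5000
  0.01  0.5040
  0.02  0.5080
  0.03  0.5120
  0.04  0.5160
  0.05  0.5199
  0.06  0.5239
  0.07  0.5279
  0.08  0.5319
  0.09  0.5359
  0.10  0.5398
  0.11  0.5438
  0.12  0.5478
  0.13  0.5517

£17.53

T = 0.6667;  σ√T = 0.1715
d₁ = [ln(260/275) + (0.083 + 0.21²/2)·0.6667] / 0.1715 = [-0.0561 + 0.0700] / 0.1715 = 0.0813 ⇒ 0.08
d₂ = d₁ − σ√T = 0.0813 − 0.1715 = -0.0901 ⇒ -0.09
exp(−rT) = exp(−0.083·0.6667) = 0.9462
N(d₁) = N(0.08) = 0.5319;  N(d₂) = N(-0.09) = 0.4641
C = 260·0.5319 − 275·0.9462·0.4641 = 138.2940 − 120.7611 = 17.5329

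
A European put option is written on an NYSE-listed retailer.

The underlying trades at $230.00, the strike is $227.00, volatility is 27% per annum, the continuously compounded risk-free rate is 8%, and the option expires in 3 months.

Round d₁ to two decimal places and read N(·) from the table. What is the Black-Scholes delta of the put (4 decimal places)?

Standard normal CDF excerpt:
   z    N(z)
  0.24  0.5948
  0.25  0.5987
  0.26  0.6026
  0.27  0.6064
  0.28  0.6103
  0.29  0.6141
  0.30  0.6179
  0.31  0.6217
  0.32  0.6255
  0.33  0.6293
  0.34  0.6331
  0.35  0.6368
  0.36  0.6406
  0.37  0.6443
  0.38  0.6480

T = 0.25;  σ√T = 0.1350
d₁ = [ln(230/227) + (0.08 + ½·0.27²)·0.25] / (σ√T) = (0.0131 + 0.0291) / 0.1350 = 0.3129 ⇒ 0.31
N(d₁) = N(0.31) = 0.6217
Δ_put = N(d₁) − 1 = 0.6217 − 1 = -0.3783

-0.3783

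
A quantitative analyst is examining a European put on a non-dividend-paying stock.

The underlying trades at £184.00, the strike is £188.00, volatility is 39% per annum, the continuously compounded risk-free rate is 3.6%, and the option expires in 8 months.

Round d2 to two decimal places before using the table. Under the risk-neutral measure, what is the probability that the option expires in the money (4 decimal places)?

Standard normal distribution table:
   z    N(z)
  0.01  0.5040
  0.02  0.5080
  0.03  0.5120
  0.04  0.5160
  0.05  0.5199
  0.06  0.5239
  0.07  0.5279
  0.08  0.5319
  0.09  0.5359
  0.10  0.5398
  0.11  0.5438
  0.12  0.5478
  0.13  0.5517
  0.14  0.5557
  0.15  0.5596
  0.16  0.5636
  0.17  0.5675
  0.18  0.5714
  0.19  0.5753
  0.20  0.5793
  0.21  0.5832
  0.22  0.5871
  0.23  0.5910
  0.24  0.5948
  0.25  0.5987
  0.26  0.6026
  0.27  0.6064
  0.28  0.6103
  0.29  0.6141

0.5596

σ√T = 0.39·√0.6667 = 0.3184
ln(S/K) + (r + σ²/2)T = ln(184/188) + (0.036 + 0.39²/2)·0.6667 = -0.0215 + 0.0747 = 0.0532
d₁ = 0.0532 / 0.3184 = 0.1670 ⇒ 0.17
d₂ = d₁ − σ√T = 0.1670 − 0.3184 = -0.1514 ⇒ -0.15
Pr(exercise) under Q = N(−d₂) = N(0.15) = 0.5596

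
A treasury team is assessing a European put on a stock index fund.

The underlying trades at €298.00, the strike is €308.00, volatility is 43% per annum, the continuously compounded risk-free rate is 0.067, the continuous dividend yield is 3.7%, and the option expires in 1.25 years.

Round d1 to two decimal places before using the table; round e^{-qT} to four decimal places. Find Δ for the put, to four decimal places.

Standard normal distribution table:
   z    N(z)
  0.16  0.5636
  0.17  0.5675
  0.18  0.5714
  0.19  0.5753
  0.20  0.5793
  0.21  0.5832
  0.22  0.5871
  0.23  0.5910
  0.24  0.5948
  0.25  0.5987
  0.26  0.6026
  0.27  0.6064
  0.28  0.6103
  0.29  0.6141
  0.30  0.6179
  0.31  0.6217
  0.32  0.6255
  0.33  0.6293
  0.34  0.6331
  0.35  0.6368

σ√T = 0.43·√1.25 = 0.4808
d₁ = [ln(298/308) + (0.067 − 0.037 + ½·0.43²)·1.25] / (σ√T) = (-0.0330 + 0.1531) / 0.4808 = 0.2497 → 0.25
N(d₁) = N(0.25) = 0.5987
Δ_put = exp(−qT)·(N(d₁) − 1) = 0.9548·(0.5987 − 1) = -0.3832

-0.3832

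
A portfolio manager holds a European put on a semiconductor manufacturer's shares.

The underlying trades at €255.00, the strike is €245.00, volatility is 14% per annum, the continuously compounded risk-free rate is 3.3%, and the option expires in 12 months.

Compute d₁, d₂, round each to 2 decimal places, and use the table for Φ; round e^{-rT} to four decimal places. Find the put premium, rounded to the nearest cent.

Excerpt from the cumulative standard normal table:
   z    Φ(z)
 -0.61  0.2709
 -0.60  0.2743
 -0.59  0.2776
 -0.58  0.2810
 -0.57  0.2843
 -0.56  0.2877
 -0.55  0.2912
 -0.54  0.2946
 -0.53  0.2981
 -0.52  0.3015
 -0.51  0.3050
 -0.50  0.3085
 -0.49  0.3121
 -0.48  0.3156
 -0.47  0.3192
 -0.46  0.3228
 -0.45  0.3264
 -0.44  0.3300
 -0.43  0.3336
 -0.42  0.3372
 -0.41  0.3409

T = 1;  σ√T = 0.1400
ln(S/K) + (r + σ²/2)T = ln(255/245) + (0.033 + 0.14²/2)·1 = 0.0400 + 0.0428 = 0.0828
d₁ = 0.0828 / 0.1400 = 0.5915 ≈ 0.59
d₂ = d₁ − σ√T = 0.5915 − 0.1400 = 0.4515 ≈ 0.45
exp(−rT) = exp(−0.033·1) = 0.9675
N(−d₂) = N(-0.45) = 0.3264;  N(−d₁) = N(-0.59) = 0.2776
P = 245·0.9675·0.3264 − 255·0.2776 = 77.3690 − 70.7880 = 6.5810

€6.58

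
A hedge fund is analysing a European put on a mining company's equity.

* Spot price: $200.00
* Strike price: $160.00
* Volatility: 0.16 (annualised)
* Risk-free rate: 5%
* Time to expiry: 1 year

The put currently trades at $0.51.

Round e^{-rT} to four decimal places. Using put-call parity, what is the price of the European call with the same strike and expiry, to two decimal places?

$48.32

e^(−rT) = e^(−0.05·1) = 0.9512
Put-call parity: C − P = S − K·e^(−rT) = 200 − 160·0.9512 = 200 − 152.1920 = 47.8080
C = P + (C − P) = 0.51 + (47.8080) = 48.3180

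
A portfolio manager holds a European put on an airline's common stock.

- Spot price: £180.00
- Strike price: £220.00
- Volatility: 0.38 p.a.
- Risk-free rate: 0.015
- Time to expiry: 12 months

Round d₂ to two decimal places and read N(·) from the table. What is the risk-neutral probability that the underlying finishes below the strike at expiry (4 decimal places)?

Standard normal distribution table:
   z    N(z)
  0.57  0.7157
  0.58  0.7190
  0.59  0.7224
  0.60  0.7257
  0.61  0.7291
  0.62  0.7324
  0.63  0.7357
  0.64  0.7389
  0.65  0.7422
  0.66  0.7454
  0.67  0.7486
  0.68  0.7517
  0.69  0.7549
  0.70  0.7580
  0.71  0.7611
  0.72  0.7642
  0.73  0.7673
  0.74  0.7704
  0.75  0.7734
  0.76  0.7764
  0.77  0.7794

σ√T = 0.38·√1 = 0.3800
d₁ = [ln(180/220) + (0.015 + 0.38²/2)·1] / 0.3800 = [-0.2007 + 0.0872] / 0.3800 = -0.2986 → -0.30
d₂ = d₁ − σ√T = -0.2986 − 0.3800 = -0.6786 → -0.68
Risk-neutral Pr[S_T < K] = N(−d₂) = N(0.68) = 0.7517

0.7517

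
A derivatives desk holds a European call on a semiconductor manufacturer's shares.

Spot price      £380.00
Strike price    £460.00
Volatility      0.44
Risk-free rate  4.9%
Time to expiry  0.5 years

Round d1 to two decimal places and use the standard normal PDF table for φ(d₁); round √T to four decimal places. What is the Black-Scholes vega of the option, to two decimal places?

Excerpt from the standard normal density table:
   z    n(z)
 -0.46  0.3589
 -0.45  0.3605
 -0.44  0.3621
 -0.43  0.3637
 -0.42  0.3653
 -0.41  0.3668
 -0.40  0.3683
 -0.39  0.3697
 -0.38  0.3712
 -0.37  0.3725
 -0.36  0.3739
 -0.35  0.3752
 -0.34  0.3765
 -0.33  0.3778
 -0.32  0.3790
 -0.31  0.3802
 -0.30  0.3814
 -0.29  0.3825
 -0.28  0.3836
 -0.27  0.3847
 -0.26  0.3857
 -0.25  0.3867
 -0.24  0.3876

99.74

T = 0.5;  σ√T = 0.3111
d₁ = [ln(380/460) + (0.049 + ½·0.44²)·0.5] / (σ√T) = (-0.1911 + 0.0729) / 0.3111 = -0.3798 which rounds to -0.38
√T = √0.5 = 0.7071
φ(d₁) = φ(-0.38) = 0.3712
vega = S·φ(d₁)·√T = 380·0.3712·0.7071 = 99.7407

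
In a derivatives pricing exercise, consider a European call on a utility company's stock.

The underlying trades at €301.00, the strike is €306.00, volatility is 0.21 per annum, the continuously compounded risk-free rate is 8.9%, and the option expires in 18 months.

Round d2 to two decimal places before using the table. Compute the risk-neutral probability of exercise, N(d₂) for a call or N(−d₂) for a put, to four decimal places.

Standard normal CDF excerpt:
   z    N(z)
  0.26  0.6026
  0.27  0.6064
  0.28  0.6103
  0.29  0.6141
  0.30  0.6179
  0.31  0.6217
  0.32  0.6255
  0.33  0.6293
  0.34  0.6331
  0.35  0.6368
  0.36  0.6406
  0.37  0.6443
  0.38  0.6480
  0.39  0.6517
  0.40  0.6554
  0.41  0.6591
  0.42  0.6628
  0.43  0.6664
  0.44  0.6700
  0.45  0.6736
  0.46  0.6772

0.6293

T = 1.5;  σ√T = 0.2572
d₁ = [ln(301/306) + (0.089 + 0.21²/2)·1.5] / 0.2572 = [-0.0165 + 0.1666] / 0.2572 = 0.5836 ≈ 0.58
d₂ = d₁ − σ√T = 0.5836 − 0.2572 = 0.3264 ≈ 0.33
Pr(exercise) under Q = N(d₂) = 0.6293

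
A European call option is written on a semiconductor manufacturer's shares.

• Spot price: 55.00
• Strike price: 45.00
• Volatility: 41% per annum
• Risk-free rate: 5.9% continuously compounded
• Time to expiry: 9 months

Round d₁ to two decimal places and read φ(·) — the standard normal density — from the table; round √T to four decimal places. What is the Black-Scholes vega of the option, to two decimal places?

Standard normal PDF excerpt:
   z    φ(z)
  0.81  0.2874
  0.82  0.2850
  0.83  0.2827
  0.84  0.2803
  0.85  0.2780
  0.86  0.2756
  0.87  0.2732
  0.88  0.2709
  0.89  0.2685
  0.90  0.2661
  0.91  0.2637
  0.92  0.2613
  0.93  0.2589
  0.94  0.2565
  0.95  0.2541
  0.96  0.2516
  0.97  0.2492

σ√T = 0.41 × 0.8660 = 0.3551
d₁ = [ln(55/45) + (0.059 + 0.41²/2)·0.75] / 0.3551 = [0.2007 + 0.1073] / 0.3551 = 0.8673 → 0.87
√T = √0.75 = 0.8660
φ(d₁) = φ(0.87) = 0.2732
vega = S·φ(d₁)·√T = 55·0.2732·0.8660 = 13.0125

13.01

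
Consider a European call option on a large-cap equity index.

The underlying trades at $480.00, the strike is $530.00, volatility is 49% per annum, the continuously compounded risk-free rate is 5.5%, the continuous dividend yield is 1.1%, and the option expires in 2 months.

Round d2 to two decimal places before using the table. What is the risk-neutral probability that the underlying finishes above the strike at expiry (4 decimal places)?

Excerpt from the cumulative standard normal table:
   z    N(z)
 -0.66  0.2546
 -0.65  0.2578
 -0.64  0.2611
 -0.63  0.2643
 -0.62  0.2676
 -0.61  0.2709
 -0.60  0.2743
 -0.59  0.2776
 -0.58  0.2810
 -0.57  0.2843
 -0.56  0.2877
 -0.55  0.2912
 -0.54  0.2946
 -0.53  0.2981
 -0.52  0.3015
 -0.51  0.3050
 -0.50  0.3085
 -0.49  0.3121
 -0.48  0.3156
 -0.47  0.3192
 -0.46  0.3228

σ√T = 0.49·√0.1667 = 0.2000
d₁ = [ln(480/530) + (0.055 − 0.011 + 0.49²/2)·0.1667] / 0.2000 = [-0.0991 + 0.0273] / 0.2000 = -0.3587 ≈ -0.36
d₂ = d₁ − σ√T = -0.3587 − 0.2000 = -0.5587 ≈ -0.56
Pr(exercise) under Q = N(d₂) = 0.2877

0.2877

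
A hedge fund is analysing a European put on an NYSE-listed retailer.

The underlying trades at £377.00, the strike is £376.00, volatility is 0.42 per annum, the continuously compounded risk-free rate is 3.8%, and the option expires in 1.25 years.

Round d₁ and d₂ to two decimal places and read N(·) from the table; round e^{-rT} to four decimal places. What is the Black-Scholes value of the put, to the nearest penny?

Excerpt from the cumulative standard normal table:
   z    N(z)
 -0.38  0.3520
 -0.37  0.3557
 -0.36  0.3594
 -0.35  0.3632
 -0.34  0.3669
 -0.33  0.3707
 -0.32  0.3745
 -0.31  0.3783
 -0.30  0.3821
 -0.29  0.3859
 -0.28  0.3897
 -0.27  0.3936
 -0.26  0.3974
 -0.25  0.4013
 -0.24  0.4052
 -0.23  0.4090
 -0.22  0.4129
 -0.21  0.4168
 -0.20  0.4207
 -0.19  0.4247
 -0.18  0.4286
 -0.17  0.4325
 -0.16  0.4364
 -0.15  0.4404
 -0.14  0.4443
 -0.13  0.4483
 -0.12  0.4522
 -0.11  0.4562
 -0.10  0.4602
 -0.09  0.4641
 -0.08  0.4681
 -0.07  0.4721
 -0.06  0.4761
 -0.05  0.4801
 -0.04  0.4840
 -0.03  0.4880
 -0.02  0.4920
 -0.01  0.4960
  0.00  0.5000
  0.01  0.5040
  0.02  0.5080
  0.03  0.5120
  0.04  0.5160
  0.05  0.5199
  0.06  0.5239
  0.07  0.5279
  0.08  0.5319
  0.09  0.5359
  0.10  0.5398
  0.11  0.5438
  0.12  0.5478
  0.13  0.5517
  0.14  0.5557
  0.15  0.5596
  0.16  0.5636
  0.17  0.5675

σ√T = 0.42·√1.25 = 0.4696
d₁ = [ln(377/376) + (0.038 + ½·0.42²)·1.25] / (σ√T) = (0.0027 + 0.1577) / 0.4696 = 0.3416 ≈ 0.34
d₂ = 0.3416 − 0.4696 = -0.1280 ≈ -0.13
exp(−rT) = exp(−0.038·1.25) = 0.9536
N(−d₂) = N(0.13) = 0.5517;  N(−d₁) = N(-0.34) = 0.3669
P = 376·0.9536·0.5517 − 377·0.3669 = 197.8140 − 138.3213 = 59.4927

£59.49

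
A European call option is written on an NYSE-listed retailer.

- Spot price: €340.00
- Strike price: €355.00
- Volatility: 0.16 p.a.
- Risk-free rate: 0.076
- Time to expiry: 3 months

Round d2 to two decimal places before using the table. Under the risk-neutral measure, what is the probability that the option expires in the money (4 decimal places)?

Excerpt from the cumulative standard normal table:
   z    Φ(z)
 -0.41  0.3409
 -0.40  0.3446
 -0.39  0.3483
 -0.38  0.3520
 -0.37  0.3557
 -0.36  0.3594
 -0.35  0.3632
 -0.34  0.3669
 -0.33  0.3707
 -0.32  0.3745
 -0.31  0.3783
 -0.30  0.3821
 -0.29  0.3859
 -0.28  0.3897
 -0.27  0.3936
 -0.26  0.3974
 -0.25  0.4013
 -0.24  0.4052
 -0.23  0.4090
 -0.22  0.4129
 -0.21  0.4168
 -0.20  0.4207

0.3669

σ√T = 0.16·√0.25 = 0.0800
ln(S/K) + (r + σ²/2)T = ln(340/355) + (0.076 + 0.16²/2)·0.25 = -0.0432 + 0.0222 = -0.0210
d₁ = -0.0210 / 0.0800 = -0.2622 ≈ -0.26
d₂ = d₁ − σ√T = -0.2622 − 0.0800 = -0.3422 ≈ -0.34
Risk-neutral Pr[S_T > K] = N(d₂) = N(-0.34) = 0.3669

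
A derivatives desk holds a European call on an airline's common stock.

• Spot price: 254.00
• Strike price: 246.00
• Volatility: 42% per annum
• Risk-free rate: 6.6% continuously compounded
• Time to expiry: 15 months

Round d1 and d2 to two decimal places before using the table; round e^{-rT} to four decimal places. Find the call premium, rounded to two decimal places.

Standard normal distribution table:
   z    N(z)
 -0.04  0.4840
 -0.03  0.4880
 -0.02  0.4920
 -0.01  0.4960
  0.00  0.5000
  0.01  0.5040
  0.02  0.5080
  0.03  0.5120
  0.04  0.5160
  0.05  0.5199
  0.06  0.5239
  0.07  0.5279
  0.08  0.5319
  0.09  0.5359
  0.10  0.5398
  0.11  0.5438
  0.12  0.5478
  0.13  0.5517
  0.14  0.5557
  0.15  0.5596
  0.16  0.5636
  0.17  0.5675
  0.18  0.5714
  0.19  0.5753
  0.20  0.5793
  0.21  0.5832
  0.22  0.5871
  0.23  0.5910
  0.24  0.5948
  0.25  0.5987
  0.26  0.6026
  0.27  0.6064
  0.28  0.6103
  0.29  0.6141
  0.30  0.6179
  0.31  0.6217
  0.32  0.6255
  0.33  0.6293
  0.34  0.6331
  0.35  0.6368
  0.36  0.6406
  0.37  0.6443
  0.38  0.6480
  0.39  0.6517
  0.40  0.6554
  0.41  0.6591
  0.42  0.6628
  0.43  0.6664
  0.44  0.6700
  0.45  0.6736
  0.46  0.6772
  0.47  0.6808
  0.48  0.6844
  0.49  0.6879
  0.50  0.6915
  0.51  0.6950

59.67

σ√T = 0.42 × 1.1180 = 0.4696
d₁ = [ln(254/246) + (0.066 + 0.42²/2)·1.25] / 0.4696 = [0.0320 + 0.1928] / 0.4696 = 0.4786 ⇒ 0.48
d₂ = d₁ − σ√T = 0.4786 − 0.4696 = 0.0091 ⇒ 0.01
exp(−rT) = exp(−0.066·1.25) = 0.9208
N(d₁) = N(0.48) = 0.6844;  N(d₂) = N(0.01) = 0.5040
C = 254·0.6844 − 246·0.9208·0.5040 = 173.8376 − 114.1645 = 59.6731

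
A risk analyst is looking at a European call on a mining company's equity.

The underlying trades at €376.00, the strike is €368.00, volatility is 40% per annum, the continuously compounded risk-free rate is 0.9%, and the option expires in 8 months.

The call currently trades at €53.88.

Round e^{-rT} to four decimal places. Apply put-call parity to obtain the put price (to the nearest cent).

€43.67

exp(−rT) = exp(−0.009·0.6667) = 0.9940
Put-call parity: C − P = S − K·e^(−rT) = 376 − 368·0.9940 = 376 − 365.7920 = 10.2080
P = C − (C − P) = 53.88 − (10.2080) = 43.6720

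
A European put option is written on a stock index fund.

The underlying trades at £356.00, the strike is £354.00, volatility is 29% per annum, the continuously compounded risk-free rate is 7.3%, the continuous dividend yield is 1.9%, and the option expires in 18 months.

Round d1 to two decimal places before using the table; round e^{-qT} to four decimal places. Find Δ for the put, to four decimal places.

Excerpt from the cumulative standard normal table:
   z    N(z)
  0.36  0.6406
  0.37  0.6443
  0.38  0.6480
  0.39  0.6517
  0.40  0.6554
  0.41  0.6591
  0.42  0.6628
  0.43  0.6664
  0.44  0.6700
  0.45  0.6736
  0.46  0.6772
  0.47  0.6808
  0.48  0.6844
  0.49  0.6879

-0.3277

σ√T = 0.29 × 1.2247 = 0.3552
ln(S/K) + (r − q + σ²/2)T = ln(356/354) + (0.073 − 0.019 + 0.29²/2)·1.5 = 0.0056 + 0.1441 = 0.1497
d₁ = 0.1497 / 0.3552 = 0.4215 which rounds to 0.42
N(d₁) = N(0.42) = 0.6628
Δ_put = e^(−qT)·(N(d₁) − 1) = 0.9719·(0.6628 − 1) = -0.3277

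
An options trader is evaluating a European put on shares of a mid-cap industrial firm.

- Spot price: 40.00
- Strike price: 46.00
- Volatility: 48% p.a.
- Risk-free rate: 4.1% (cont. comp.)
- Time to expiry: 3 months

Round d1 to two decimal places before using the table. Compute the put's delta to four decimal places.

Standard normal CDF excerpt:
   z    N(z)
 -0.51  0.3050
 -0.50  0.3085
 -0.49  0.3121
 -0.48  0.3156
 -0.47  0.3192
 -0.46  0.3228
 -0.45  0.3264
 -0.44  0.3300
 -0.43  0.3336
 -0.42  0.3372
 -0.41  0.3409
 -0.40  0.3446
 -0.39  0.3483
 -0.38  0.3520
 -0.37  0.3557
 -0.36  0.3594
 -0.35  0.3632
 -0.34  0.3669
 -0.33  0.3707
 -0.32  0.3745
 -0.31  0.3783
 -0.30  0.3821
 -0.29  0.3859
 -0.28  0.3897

T = 0.25;  σ√T = 0.2400
d₁ = [ln(40/46) + (0.041 + 0.48²/2)·0.25] / 0.2400 = [-0.1398 + 0.0391] / 0.2400 = -0.4196 ⇒ -0.42
N(d₁) = N(-0.42) = 0.3372
Δ_put = N(d₁) − 1 = 0.3372 − 1 = -0.6628

-0.6628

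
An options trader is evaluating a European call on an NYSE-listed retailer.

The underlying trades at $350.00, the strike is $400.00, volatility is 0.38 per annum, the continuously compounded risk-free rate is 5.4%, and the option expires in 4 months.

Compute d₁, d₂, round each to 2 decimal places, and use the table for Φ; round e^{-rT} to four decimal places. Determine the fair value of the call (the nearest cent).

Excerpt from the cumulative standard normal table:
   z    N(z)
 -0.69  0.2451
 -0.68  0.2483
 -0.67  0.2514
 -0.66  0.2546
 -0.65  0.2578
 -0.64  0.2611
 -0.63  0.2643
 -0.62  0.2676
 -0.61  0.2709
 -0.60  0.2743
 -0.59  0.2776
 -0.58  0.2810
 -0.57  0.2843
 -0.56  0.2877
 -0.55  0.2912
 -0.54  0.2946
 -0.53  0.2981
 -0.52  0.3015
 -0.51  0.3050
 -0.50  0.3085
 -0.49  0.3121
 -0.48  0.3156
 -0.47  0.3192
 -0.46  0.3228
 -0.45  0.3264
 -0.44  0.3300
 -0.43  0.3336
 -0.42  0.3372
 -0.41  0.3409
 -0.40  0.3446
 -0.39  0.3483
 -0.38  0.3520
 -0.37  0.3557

$15.44

T = 0.3333;  σ√T = 0.2194
d₁ = [ln(350/400) + (0.054 + 0.38²/2)·0.3333] / 0.2194 = [-0.1335 + 0.0421] / 0.2194 = -0.4169 ⇒ -0.42
d₂ = d₁ − σ√T = -0.4169 − 0.2194 = -0.6363 ⇒ -0.64
exp(−rT) = exp(−0.054·0.3333) = 0.9822
N(d₁) = N(-0.42) = 0.3372;  N(d₂) = N(-0.64) = 0.2611
C = 350·0.3372 − 400·0.9822·0.2611 = 118.0200 − 102.5810 = 15.4390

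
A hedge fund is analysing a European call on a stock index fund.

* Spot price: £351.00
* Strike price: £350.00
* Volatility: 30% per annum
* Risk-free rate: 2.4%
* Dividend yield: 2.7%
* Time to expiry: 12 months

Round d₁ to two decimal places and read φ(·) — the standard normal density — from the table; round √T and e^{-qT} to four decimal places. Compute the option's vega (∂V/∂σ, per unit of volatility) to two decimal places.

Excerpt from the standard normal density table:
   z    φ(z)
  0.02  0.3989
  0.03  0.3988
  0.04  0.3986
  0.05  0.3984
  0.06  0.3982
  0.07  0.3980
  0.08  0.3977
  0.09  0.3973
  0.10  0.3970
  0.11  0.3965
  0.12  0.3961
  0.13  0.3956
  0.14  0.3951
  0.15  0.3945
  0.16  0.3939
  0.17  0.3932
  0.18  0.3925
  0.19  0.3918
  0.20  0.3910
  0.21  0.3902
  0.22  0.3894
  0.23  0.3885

134.79

σ√T = 0.3·√1 = 0.3000
d₁ = [ln(351/350) + (0.024 − 0.027 + ½·0.3²)·1] / (σ√T) = (0.0029 + 0.0420) / 0.3000 = 0.1495 which rounds to 0.15
√T = √1 = 1.0000
φ(d₁) = φ(0.15) = 0.3945
exp(−qT) = exp(−0.027·1) = 0.9734
vega = S·exp(−qT)·φ(d₁)·√T = 351·0.9734·0.3945·1.0000 = 134.7862
(Vega is the same for a European call and put with the same parameters.)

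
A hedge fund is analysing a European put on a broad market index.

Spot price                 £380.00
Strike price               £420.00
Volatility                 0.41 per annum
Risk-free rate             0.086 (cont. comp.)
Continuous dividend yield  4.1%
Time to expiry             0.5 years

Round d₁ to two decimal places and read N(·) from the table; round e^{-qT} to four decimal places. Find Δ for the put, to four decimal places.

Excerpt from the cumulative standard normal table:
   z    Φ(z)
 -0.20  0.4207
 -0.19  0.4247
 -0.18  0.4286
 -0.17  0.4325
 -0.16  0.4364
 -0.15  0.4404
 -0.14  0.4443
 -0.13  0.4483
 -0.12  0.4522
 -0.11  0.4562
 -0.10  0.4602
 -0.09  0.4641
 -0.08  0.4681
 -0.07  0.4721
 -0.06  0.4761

-0.5367

σ√T = 0.41 × 0.7071 = 0.2899
d₁ = [ln(380/420) + (0.086 − 0.041 + 0.41²/2)·0.5] / 0.2899 = [-0.1001 + 0.0645] / 0.2899 = -0.1227 which rounds to -0.12
N(d₁) = N(-0.12) = 0.4522
Δ_put = e^(−qT)·(N(d₁) − 1) = 0.9797·(0.4522 − 1) = -0.5367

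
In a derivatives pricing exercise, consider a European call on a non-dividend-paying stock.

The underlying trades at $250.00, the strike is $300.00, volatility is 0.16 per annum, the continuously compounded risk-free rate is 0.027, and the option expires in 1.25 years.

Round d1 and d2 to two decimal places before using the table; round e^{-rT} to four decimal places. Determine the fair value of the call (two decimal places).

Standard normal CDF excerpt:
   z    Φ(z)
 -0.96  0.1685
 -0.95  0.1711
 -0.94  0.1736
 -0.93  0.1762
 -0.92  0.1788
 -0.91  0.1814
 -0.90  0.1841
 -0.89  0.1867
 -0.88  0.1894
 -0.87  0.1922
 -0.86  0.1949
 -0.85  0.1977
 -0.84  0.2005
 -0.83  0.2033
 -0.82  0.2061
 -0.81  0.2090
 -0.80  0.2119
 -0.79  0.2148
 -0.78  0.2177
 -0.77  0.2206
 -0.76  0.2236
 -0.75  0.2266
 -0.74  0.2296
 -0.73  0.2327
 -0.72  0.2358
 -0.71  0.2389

$5.54

T = 1.25;  σ√T = 0.1789
d₁ = [ln(250/300) + (0.027 + ½·0.16²)·1.25] / (σ√T) = (-0.1823 + 0.0498) / 0.1789 = -0.7411 ⇒ -0.74
d₂ = -0.7411 − 0.1789 = -0.9200 ⇒ -0.92
e^(−rT) = e^(−0.027·1.25) = 0.9668
N(d₁) = N(-0.74) = 0.2296;  N(d₂) = N(-0.92) = 0.1788
C = 250·0.2296 − 300·0.9668·0.1788 = 57.4000 − 51.8592 = 5.5408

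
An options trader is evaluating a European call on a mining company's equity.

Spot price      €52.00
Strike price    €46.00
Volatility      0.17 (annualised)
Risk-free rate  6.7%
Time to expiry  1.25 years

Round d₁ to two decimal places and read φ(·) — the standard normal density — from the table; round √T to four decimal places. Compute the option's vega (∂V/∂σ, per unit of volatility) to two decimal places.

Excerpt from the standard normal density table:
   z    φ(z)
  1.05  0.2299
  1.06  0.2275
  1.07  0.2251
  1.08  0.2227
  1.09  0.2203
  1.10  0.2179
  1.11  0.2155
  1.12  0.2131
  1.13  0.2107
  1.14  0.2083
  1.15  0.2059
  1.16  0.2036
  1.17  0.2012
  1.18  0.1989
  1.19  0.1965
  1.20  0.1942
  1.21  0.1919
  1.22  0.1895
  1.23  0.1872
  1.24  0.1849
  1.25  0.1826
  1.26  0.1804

11.56

T = 1.25;  σ√T = 0.1901
d₁ = [ln(52/46) + (0.067 + 0.17²/2)·1.25] / 0.1901 = [0.1226 + 0.1018] / 0.1901 = 1.1807 → 1.18
√T = √1.25 = 1.1180
φ(d₁) = φ(1.18) = 0.1989
vega = S·φ(d₁)·√T = 52·0.1989·1.1180 = 11.5633
(The put has the same vega.)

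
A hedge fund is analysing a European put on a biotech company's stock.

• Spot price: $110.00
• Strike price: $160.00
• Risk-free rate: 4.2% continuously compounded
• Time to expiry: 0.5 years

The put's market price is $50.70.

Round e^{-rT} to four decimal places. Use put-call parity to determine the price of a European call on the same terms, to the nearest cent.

exp(−rT) = exp(−0.042·0.5) = 0.9792
Put-call parity: C − P = S − K·e^(−rT) = 110 − 160·0.9792 = 110 − 156.6720 = -46.6720
C = P + (C − P) = 50.70 + (-46.6720) = 4.0280

$4.03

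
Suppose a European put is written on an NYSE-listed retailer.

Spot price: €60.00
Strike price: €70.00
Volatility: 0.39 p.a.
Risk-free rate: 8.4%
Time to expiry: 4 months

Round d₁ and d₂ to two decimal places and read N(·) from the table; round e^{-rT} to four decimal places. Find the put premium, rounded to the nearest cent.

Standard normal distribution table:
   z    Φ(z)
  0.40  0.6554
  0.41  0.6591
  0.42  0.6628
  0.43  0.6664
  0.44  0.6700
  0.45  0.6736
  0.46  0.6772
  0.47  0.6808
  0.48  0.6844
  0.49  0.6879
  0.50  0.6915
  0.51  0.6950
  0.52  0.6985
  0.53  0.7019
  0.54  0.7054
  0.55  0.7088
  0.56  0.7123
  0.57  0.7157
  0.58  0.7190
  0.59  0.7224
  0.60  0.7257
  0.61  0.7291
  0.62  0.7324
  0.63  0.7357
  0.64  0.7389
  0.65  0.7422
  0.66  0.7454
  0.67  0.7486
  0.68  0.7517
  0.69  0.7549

σ√T = 0.39 × 0.5774 = 0.2252
d₁ = [ln(60/70) + (0.084 + 0.39²/2)·0.3333] / 0.2252 = [-0.1542 + 0.0534] / 0.2252 = -0.4477 ≈ -0.45
d₂ = d₁ − σ√T = -0.4477 − 0.2252 = -0.6728 ≈ -0.67
e^(−rT) = e^(−0.084·0.3333) = 0.9724
N(−d₂) = N(0.67) = 0.7486;  N(−d₁) = N(0.45) = 0.6736
P = 70·0.9724·0.7486 − 60·0.6736 = 50.9557 − 40.4160 = 10.5397

€10.54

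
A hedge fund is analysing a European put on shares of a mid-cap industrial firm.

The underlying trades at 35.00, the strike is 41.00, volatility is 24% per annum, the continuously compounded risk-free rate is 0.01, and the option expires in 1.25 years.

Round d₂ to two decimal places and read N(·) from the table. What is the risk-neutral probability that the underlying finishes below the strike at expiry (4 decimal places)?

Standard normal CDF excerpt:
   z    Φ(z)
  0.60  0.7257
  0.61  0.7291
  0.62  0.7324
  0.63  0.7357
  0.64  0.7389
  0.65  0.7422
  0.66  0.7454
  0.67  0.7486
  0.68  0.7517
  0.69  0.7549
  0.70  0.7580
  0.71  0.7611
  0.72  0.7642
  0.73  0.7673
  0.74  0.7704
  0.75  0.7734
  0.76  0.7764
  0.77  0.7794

T = 1.25;  σ√T = 0.2683
d₁ = [ln(35/41) + (0.01 + 0.24²/2)·1.25] / 0.2683 = [-0.1582 + 0.0485] / 0.2683 = -0.4089 ⇒ -0.41
d₂ = d₁ − σ√T = -0.4089 − 0.2683 = -0.6772 ⇒ -0.68
Risk-neutral Pr[S_T < K] = N(−d₂) = N(0.68) = 0.7517

0.7517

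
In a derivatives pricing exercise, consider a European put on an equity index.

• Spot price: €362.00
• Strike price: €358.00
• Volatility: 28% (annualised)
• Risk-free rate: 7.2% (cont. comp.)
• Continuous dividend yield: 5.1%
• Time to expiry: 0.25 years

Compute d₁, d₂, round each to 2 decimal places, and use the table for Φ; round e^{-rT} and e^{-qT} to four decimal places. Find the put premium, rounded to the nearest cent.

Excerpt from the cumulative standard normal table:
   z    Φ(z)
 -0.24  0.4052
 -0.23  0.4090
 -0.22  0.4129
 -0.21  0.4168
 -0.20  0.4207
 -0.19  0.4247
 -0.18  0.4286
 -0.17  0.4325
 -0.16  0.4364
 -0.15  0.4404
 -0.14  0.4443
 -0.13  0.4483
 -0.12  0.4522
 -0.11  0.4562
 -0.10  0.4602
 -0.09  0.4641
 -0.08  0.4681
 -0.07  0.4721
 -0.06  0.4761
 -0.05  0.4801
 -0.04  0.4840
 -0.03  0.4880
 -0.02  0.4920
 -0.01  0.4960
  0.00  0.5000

€17.03

σ√T = 0.28 × 0.5000 = 0.1400
ln(S/K) + (r − q + σ²/2)T = ln(362/358) + (0.072 − 0.051 + 0.28²/2)·0.25 = 0.0111 + 0.0151 = 0.0262
d₁ = 0.0262 / 0.1400 = 0.1869 which rounds to 0.19
d₂ = d₁ − σ√T = 0.1869 − 0.1400 = 0.0469 which rounds to 0.05
exp(−qT) = exp(−0.051·0.25) = 0.9873;  exp(−rT) = exp(−0.072·0.25) = 0.9822
N(−d₂) = N(-0.05) = 0.4801;  N(−d₁) = N(-0.19) = 0.4247
P = 358·0.9822·0.4801 − 362·0.9873·0.4247 = 168.8164 − 151.7889 = 17.0275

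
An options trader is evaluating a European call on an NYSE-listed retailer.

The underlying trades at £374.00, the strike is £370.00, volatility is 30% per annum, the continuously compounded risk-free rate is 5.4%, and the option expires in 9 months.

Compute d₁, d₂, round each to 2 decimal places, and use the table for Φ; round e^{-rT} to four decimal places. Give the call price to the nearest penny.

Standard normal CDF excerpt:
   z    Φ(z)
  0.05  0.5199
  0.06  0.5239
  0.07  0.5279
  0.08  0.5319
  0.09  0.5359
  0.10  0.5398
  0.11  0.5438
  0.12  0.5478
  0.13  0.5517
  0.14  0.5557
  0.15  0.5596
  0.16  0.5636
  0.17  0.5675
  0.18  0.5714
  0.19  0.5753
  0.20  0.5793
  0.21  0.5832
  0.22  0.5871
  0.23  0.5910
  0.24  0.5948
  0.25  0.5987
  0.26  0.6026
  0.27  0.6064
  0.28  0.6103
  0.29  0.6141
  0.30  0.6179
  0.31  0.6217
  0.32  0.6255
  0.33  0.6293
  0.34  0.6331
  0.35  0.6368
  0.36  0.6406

T = 0.75;  σ√T = 0.2598
d₁ = [ln(374/370) + (0.054 + 0.3²/2)·0.75] / 0.2598 = [0.0108 + 0.0743] / 0.2598 = 0.3272 which rounds to 0.33
d₂ = d₁ − σ√T = 0.3272 − 0.2598 = 0.0674 which rounds to 0.07
exp(−rT) = exp(−0.054·0.75) = 0.9603
N(d₁) = N(0.33) = 0.6293;  N(d₂) = N(0.07) = 0.5279
C = 374·0.6293 − 370·0.9603·0.5279 = 235.3582 − 187.5687 = 47.7895

£47.79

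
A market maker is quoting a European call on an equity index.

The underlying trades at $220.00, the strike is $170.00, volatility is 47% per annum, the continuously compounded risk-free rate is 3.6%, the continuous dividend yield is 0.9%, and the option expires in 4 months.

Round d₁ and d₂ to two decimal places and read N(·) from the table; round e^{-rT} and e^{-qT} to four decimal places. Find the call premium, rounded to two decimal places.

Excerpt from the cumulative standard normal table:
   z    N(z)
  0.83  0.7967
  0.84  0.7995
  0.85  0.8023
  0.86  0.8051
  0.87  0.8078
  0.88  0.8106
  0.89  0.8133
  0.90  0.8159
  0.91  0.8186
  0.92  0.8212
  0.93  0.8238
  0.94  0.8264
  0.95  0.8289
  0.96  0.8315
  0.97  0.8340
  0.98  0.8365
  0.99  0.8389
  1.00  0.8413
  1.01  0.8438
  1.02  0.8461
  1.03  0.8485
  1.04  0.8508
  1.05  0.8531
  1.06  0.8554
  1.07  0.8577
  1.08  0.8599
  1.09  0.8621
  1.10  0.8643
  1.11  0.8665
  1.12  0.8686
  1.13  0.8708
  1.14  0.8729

T = 0.3333;  σ√T = 0.2714
ln(S/K) + (r − q + σ²/2)T = ln(220/170) + (0.036 − 0.009 + 0.47²/2)·0.3333 = 0.2578 + 0.0458 = 0.3036
d₁ = 0.3036 / 0.2714 = 1.1190 ⇒ 1.12
d₂ = d₁ − σ√T = 1.1190 − 0.2714 = 0.8476 ⇒ 0.85
exp(−qT) = exp(−0.009·0.3333) = 0.9970;  exp(−rT) = exp(−0.036·0.3333) = 0.9881
N(d₁) = N(1.12) = 0.8686;  N(d₂) = N(0.85) = 0.8023
C = 220·0.9970·0.8686 − 170·0.9881·0.8023 = 190.5187 − 134.7679 = 55.7508

$55.75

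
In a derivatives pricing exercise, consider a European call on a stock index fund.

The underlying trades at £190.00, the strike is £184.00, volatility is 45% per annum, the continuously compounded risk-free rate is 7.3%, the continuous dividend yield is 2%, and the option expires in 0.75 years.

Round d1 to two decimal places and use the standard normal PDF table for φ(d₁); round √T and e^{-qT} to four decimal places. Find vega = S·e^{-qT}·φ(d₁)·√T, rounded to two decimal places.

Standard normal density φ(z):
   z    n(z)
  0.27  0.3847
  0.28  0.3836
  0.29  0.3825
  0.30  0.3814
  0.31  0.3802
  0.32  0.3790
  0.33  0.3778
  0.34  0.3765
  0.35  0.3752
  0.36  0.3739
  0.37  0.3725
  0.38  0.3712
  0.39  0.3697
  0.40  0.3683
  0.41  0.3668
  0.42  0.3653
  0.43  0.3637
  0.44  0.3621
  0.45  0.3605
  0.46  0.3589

σ√T = 0.45·√0.75 = 0.3897
d₁ = [ln(190/184) + (0.073 − 0.02 + 0.45²/2)·0.75] / 0.3897 = [0.0321 + 0.1157] / 0.3897 = 0.3792 ⇒ 0.38
√T = √0.75 = 0.8660
φ(d₁) = φ(0.38) = 0.3712
exp(−qT) = exp(−0.02·0.75) = 0.9851
vega = S·exp(−qT)·φ(d₁)·√T = 190·0.9851·0.3712·0.8660 = 60.1672
(The put has the same vega.)

60.17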